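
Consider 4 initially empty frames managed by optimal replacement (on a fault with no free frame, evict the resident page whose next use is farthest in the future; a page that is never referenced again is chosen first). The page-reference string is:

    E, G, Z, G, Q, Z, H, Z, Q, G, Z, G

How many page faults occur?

5

E -> miss, frames (E)
G -> miss, frames (E G)
Z -> miss, frames (E G Z)
G -> hit
Q -> miss, frames (E G Z Q)
Z -> hit
H -> miss, evict E, frames (G Z Q H)
Z -> hit
Q -> hit
G -> hit
Z -> hit
G -> hit
Page faults: 5.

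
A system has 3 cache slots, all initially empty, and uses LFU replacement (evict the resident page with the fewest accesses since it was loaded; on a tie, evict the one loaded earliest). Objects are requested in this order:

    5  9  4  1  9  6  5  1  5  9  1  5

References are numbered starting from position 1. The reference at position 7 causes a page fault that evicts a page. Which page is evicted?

pos 1: 5 -> fault, frames [5]
pos 2: 9 -> fault, frames [5, 9]
pos 3: 4 -> fault, frames [5, 9, 4]
pos 4: 1 -> fault, evict 5, frames [9, 4, 1]
pos 5: 9 -> hit
pos 6: 6 -> fault, evict 4, frames [9, 1, 6]
pos 7: 5 -> fault, evict 1, frames [9, 6, 5]
At position 7, page 1 is evicted.

1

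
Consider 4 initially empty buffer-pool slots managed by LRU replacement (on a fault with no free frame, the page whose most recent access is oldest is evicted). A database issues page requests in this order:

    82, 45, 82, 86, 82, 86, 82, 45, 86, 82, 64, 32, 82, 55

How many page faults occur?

6

82 -> fault, frames [82]
45 -> fault, frames [82, 45]
82 -> hit
86 -> fault, frames [45, 82, 86]
82 -> hit
86 -> hit
82 -> hit
45 -> hit
86 -> hit
82 -> hit
64 -> fault, frames [45, 86, 82, 64]
32 -> fault, evict 45, frames [86, 82, 64, 32]
82 -> hit
55 -> fault, evict 86, frames [64, 32, 82, 55]
Page faults: 6.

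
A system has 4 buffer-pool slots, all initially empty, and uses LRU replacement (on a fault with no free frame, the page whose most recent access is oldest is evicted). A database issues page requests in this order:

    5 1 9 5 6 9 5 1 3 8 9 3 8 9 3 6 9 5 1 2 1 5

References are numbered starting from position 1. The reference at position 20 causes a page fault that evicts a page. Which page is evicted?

6

pos 1: 5 -> fault, frames (5)
pos 2: 1 -> fault, frames (5 1)
pos 3: 9 -> fault, frames (5 1 9)
pos 4: 5 -> hit
pos 5: 6 -> fault, frames (1 9 5 6)
pos 6: 9 -> hit
pos 7: 5 -> hit
pos 8: 1 -> hit
pos 9: 3 -> fault, evict 6, frames (9 5 1 3)
pos 10: 8 -> fault, evict 9, frames (5 1 3 8)
pos 11: 9 -> fault, evict 5, frames (1 3 8 9)
pos 12: 3 -> hit
pos 13: 8 -> hit
pos 14: 9 -> hit
pos 15: 3 -> hit
pos 16: 6 -> fault, evict 1, frames (8 9 3 6)
pos 17: 9 -> hit
pos 18: 5 -> fault, evict 8, frames (3 6 9 5)
pos 19: 1 -> fault, evict 3, frames (6 9 5 1)
pos 20: 2 -> fault, evict 6, frames (9 5 1 2)
At position 20, page 6 is evicted.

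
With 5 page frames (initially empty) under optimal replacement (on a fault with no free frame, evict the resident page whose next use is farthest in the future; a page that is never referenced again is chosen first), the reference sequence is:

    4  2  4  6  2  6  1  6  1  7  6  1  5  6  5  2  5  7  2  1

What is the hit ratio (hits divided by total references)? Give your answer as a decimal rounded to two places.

0.70

4 -> fault, frames {4}
2 -> fault, frames {4,2}
4 -> hit
6 -> fault, frames {4,2,6}
2 -> hit
6 -> hit
1 -> fault, frames {4,2,6,1}
6 -> hit
1 -> hit
7 -> fault, frames {4,2,6,1,7}
6 -> hit
1 -> hit
5 -> fault, evict 4, frames {2,6,1,7,5}
6 -> hit
5 -> hit
2 -> hit
5 -> hit
7 -> hit
2 -> hit
1 -> hit
Hits: 14 of 20 references → 14/20 = 0.7000.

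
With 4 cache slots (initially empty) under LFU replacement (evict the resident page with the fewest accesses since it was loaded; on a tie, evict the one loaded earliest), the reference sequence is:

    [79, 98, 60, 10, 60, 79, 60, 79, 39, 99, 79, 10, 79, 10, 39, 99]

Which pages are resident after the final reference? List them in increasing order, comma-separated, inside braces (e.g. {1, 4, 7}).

79 → miss, frames {79}
98 → miss, frames {79,98}
60 → miss, frames {79,98,60}
10 → miss, frames {79,98,60,10}
60 → hit
79 → hit
60 → hit
79 → hit
39 → miss, evict 98, frames {79,60,10,39}
99 → miss, evict 10, frames {79,60,39,99}
79 → hit
10 → miss, evict 39, frames {79,60,99,10}
79 → hit
10 → hit
39 → miss, evict 99, frames {79,60,10,39}
99 → miss, evict 39, frames {79,60,10,99}

{10, 60, 79, 99}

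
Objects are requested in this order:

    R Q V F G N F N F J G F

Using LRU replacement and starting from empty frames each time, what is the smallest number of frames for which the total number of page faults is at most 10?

f=1: 12 faults
f=2: 10 faults
f=3: 8 faults
f=4: 7 faults
f=5: 7 faults
f=6: 7 faults
f=7: 7 faults
Smallest f with faults ≤ 10 is 2.

2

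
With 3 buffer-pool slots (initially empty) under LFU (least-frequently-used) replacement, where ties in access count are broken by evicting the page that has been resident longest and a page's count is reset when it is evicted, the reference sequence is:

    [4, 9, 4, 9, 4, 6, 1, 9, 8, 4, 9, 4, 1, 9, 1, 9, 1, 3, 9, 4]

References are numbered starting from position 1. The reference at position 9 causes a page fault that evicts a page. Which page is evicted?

1

pos 1: 4 -> miss, frames [4]
pos 2: 9 -> miss, frames [4, 9]
pos 3: 4 -> hit
pos 4: 9 -> hit
pos 5: 4 -> hit
pos 6: 6 -> miss, frames [4, 9, 6]
pos 7: 1 -> miss, evict 6, frames [4, 9, 1]
pos 8: 9 -> hit
pos 9: 8 -> miss, evict 1, frames [4, 9, 8]
At position 9, page 1 is evicted.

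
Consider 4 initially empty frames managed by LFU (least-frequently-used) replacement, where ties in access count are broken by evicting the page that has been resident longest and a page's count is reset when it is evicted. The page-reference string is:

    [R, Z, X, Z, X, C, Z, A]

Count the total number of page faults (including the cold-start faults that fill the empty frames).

R → miss, frames (R)
Z → miss, frames (R Z)
X → miss, frames (R Z X)
Z → hit
X → hit
C → miss, frames (R Z X C)
Z → hit
A → miss, evict R, frames (Z X C A)
Page faults: 5.

5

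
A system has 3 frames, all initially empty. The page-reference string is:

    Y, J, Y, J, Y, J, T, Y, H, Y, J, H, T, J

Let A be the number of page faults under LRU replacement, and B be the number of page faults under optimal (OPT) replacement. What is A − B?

Under LRU: F F . . . . F . F . F . F . → 6 faults.
Under OPT: F F . . . . F . F . . . F . → 5 faults.
A − B = 6 − 5 = 1.

1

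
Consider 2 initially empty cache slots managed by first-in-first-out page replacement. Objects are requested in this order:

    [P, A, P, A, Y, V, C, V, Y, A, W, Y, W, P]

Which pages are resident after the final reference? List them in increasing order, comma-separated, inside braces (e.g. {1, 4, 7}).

P → miss, frames {P}
A → miss, frames {P,A}
P → hit
A → hit
Y → miss, evict P, frames {A,Y}
V → miss, evict A, frames {Y,V}
C → miss, evict Y, frames {V,C}
V → hit
Y → miss, evict V, frames {C,Y}
A → miss, evict C, frames {Y,A}
W → miss, evict Y, frames {A,W}
Y → miss, evict A, frames {W,Y}
W → hit
P → miss, evict W, frames {Y,P}

{P, Y}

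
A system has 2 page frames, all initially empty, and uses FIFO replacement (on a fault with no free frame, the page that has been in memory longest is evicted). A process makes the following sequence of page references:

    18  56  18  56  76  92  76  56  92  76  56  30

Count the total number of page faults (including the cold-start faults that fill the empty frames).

18: miss, frames [18]
56: miss, frames [18, 56]
18: hit
56: hit
76: miss, evict 18, frames [56, 76]
92: miss, evict 56, frames [76, 92]
76: hit
56: miss, evict 76, frames [92, 56]
92: hit
76: miss, evict 92, frames [56, 76]
56: hit
30: miss, evict 56, frames [76, 30]
Page faults: 7.

7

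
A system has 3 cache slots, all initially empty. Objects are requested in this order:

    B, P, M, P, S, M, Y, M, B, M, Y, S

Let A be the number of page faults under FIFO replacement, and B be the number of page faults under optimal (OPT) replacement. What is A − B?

2

Under FIFO: F F F . F . F . F F . F → 8 faults.
Under OPT: F F F . F . F . . . . F → 6 faults.
A − B = 8 − 6 = 2.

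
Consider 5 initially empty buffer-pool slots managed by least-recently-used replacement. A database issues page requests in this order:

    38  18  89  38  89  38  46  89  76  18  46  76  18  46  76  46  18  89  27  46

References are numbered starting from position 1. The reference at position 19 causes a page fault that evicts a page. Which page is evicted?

pos 1: 38: miss, frames (38)
pos 2: 18: miss, frames (38 18)
pos 3: 89: miss, frames (38 18 89)
pos 4: 38: hit
pos 5: 89: hit
pos 6: 38: hit
pos 7: 46: miss, frames (18 89 38 46)
pos 8: 89: hit
pos 9: 76: miss, frames (18 38 46 89 76)
pos 10: 18: hit
pos 11: 46: hit
pos 12: 76: hit
pos 13: 18: hit
pos 14: 46: hit
pos 15: 76: hit
pos 16: 46: hit
pos 17: 18: hit
pos 18: 89: hit
pos 19: 27: miss, evict 38, frames (76 46 18 89 27)
At position 19, page 38 is evicted.

38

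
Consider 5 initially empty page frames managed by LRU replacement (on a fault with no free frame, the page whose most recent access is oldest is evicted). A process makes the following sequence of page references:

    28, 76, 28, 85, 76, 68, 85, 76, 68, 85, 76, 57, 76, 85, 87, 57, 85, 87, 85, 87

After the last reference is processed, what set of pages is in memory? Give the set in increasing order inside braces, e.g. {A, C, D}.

{57, 68, 76, 85, 87}

28 -> fault, frames {28}
76 -> fault, frames {28,76}
28 -> hit
85 -> fault, frames {76,28,85}
76 -> hit
68 -> fault, frames {28,85,76,68}
85 -> hit
76 -> hit
68 -> hit
85 -> hit
76 -> hit
57 -> fault, frames {28,68,85,76,57}
76 -> hit
85 -> hit
87 -> fault, evict 28, frames {68,57,76,85,87}
57 -> hit
85 -> hit
87 -> hit
85 -> hit
87 -> hit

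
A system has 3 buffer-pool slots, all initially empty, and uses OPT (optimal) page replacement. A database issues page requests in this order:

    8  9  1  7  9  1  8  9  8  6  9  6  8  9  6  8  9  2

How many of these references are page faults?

8: fault, frames [8]
9: fault, frames [8, 9]
1: fault, frames [8, 9, 1]
7: fault, evict 8, frames [9, 1, 7]
9: hit
1: hit
8: fault, evict 7, frames [9, 1, 8]
9: hit
8: hit
6: fault, evict 1, frames [9, 8, 6]
9: hit
6: hit
8: hit
9: hit
6: hit
8: hit
9: hit
2: fault, evict 6, frames [9, 8, 2]
Page faults: 7.

7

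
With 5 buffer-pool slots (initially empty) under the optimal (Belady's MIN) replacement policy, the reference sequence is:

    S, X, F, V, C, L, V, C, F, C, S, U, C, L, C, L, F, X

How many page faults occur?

8

S → miss, frames [S]
X → miss, frames [S, X]
F → miss, frames [S, X, F]
V → miss, frames [S, X, F, V]
C → miss, frames [S, X, F, V, C]
L → miss, evict X, frames [S, F, V, C, L]
V → hit
C → hit
F → hit
C → hit
S → hit
U → miss, evict V, frames [S, F, C, L, U]
C → hit
L → hit
C → hit
L → hit
F → hit
X → miss, evict U, frames [S, F, C, L, X]
Page faults: 8.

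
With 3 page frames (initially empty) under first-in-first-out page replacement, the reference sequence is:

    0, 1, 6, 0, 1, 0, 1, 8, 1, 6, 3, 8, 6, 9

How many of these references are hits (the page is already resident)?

0: miss, frames (0)
1: miss, frames (0 1)
6: miss, frames (0 1 6)
0: hit
1: hit
0: hit
1: hit
8: miss, evict 0, frames (1 6 8)
1: hit
6: hit
3: miss, evict 1, frames (6 8 3)
8: hit
6: hit
9: miss, evict 6, frames (8 3 9)
Hits: 8.

8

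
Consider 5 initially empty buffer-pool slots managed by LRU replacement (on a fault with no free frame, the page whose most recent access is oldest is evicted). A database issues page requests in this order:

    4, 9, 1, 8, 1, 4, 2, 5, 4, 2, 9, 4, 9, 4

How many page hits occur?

4 -> miss, frames [4]
9 -> miss, frames [4, 9]
1 -> miss, frames [4, 9, 1]
8 -> miss, frames [4, 9, 1, 8]
1 -> hit
4 -> hit
2 -> miss, frames [9, 8, 1, 4, 2]
5 -> miss, evict 9, frames [8, 1, 4, 2, 5]
4 -> hit
2 -> hit
9 -> miss, evict 8, frames [1, 5, 4, 2, 9]
4 -> hit
9 -> hit
4 -> hit
Hits: 7.

7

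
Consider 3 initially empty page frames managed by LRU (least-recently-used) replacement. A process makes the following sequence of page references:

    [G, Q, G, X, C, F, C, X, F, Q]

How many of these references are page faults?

G -> miss, frames {G}
Q -> miss, frames {G,Q}
G -> hit
X -> miss, frames {Q,G,X}
C -> miss, evict Q, frames {G,X,C}
F -> miss, evict G, frames {X,C,F}
C -> hit
X -> hit
F -> hit
Q -> miss, evict C, frames {X,F,Q}
Page faults: 6.

6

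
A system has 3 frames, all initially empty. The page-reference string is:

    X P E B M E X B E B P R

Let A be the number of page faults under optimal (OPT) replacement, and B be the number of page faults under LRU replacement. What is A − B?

Under OPT: F F F F F . . F . . F F → 8 faults.
Under LRU: F F F F F . F F . . F F → 9 faults.
A − B = 8 − 9 = -1.

-1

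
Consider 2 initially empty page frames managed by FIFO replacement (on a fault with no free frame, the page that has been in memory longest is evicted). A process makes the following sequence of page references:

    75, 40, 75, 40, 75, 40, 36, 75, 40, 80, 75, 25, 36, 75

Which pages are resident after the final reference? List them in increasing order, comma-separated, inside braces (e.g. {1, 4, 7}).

{36, 75}

75 -> fault, frames [75]
40 -> fault, frames [75, 40]
75 -> hit
40 -> hit
75 -> hit
40 -> hit
36 -> fault, evict 75, frames [40, 36]
75 -> fault, evict 40, frames [36, 75]
40 -> fault, evict 36, frames [75, 40]
80 -> fault, evict 75, frames [40, 80]
75 -> fault, evict 40, frames [80, 75]
25 -> fault, evict 80, frames [75, 25]
36 -> fault, evict 75, frames [25, 36]
75 -> fault, evict 25, frames [36, 75]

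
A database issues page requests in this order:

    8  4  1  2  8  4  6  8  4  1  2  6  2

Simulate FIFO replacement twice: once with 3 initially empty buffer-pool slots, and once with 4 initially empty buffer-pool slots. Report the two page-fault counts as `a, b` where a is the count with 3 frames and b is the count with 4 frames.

3 frames: F F F F F F F . . F F . . → 9 faults.
4 frames: F F F F . . F F F F F F . → 10 faults.
10 > 9: adding a frame increased faults — Belady's anomaly.

9, 10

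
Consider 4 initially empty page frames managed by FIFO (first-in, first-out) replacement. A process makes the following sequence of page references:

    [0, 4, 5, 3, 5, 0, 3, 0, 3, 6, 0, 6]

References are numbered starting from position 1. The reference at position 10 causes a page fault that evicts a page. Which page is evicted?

0

pos 1: 0 -> fault, frames {0}
pos 2: 4 -> fault, frames {0,4}
pos 3: 5 -> fault, frames {0,4,5}
pos 4: 3 -> fault, frames {0,4,5,3}
pos 5: 5 -> hit
pos 6: 0 -> hit
pos 7: 3 -> hit
pos 8: 0 -> hit
pos 9: 3 -> hit
pos 10: 6 -> fault, evict 0, frames {4,5,3,6}
At position 10, page 0 is evicted.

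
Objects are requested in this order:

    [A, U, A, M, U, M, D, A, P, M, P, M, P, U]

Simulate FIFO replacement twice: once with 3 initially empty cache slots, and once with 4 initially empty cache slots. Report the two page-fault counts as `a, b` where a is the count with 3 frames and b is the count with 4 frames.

3 frames: F F . F . . F F F F . . . F → 8 faults.
4 frames: F F . F . . F . F . . . . . → 5 faults.
5 < 8: adding a frame reduced faults, as is typical.

8, 5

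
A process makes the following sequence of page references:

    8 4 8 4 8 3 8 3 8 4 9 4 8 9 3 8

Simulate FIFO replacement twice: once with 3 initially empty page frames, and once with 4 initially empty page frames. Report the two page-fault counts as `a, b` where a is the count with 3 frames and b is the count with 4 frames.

5, 4

3 frames: F F . . . F . . . . F . F . . . → 5 faults.
4 frames: F F . . . F . . . . F . . . . . → 4 faults.
4 < 5: adding a frame reduced faults, as is typical.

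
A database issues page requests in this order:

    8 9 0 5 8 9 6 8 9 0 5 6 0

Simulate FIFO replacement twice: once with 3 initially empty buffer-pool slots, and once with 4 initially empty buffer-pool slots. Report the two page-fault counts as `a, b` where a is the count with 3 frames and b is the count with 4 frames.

9, 10

3 frames: F F F F F F F . . F F . . → 9 faults.
4 frames: F F F F . . F F F F F F . → 10 faults.
10 > 9: adding a frame increased faults — Belady's anomaly.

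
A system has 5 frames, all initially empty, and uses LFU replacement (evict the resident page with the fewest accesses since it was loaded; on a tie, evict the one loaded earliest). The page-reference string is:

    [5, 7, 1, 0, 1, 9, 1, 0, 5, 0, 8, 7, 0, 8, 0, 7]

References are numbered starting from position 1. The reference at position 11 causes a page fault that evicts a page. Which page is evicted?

7

pos 1: 5 -> fault, frames {5}
pos 2: 7 -> fault, frames {5,7}
pos 3: 1 -> fault, frames {5,7,1}
pos 4: 0 -> fault, frames {5,7,1,0}
pos 5: 1 -> hit
pos 6: 9 -> fault, frames {5,7,1,0,9}
pos 7: 1 -> hit
pos 8: 0 -> hit
pos 9: 5 -> hit
pos 10: 0 -> hit
pos 11: 8 -> fault, evict 7, frames {5,1,0,9,8}
At position 11, page 7 is evicted.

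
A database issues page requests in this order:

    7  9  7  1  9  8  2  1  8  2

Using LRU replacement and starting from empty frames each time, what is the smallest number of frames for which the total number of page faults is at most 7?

3

f=1: 10 faults
f=2: 9 faults
f=3: 6 faults
f=4: 5 faults
f=5: 5 faults
Smallest f with faults ≤ 7 is 3.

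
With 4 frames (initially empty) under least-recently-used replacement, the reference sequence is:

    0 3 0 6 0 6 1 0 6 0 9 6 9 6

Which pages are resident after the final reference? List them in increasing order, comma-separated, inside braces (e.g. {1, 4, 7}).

0: miss, frames [0]
3: miss, frames [0, 3]
0: hit
6: miss, frames [3, 0, 6]
0: hit
6: hit
1: miss, frames [3, 0, 6, 1]
0: hit
6: hit
0: hit
9: miss, evict 3, frames [1, 6, 0, 9]
6: hit
9: hit
6: hit

{0, 1, 6, 9}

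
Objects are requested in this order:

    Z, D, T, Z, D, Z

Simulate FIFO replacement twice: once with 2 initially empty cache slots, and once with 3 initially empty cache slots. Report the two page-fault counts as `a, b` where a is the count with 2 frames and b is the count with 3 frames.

2 frames: F F F F F . → 5 faults.
3 frames: F F F . . . → 3 faults.
3 < 5: adding a frame reduced faults, as is typical.

5, 3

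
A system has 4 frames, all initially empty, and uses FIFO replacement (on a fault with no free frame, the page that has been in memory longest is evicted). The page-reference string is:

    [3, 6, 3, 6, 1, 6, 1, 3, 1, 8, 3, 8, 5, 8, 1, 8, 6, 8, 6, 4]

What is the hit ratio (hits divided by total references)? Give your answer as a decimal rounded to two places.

0.70

3 -> fault, frames [3]
6 -> fault, frames [3, 6]
3 -> hit
6 -> hit
1 -> fault, frames [3, 6, 1]
6 -> hit
1 -> hit
3 -> hit
1 -> hit
8 -> fault, frames [3, 6, 1, 8]
3 -> hit
8 -> hit
5 -> fault, evict 3, frames [6, 1, 8, 5]
8 -> hit
1 -> hit
8 -> hit
6 -> hit
8 -> hit
6 -> hit
4 -> fault, evict 6, frames [1, 8, 5, 4]
Hits: 14 of 20 references → 14/20 = 0.7000.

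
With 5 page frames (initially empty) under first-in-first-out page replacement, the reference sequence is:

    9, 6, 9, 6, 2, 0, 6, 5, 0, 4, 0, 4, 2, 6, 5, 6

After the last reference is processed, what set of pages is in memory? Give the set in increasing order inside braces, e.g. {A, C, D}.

{0, 2, 4, 5, 6}

9 → fault, frames [9]
6 → fault, frames [9, 6]
9 → hit
6 → hit
2 → fault, frames [9, 6, 2]
0 → fault, frames [9, 6, 2, 0]
6 → hit
5 → fault, frames [9, 6, 2, 0, 5]
0 → hit
4 → fault, evict 9, frames [6, 2, 0, 5, 4]
0 → hit
4 → hit
2 → hit
6 → hit
5 → hit
6 → hit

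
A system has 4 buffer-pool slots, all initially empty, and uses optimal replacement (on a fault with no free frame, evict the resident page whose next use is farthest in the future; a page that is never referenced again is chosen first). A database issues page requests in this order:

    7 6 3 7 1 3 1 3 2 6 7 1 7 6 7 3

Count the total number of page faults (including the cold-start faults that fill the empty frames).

6

7 -> fault, frames {7}
6 -> fault, frames {7,6}
3 -> fault, frames {7,6,3}
7 -> hit
1 -> fault, frames {7,6,3,1}
3 -> hit
1 -> hit
3 -> hit
2 -> fault, evict 3, frames {7,6,1,2}
6 -> hit
7 -> hit
1 -> hit
7 -> hit
6 -> hit
7 -> hit
3 -> fault, evict 2, frames {7,6,1,3}
Page faults: 6.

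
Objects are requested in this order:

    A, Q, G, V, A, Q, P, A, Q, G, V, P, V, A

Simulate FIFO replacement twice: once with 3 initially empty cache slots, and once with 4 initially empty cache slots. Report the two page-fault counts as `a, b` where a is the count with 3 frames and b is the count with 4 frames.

3 frames: F F F F F F F . . F F . . F → 10 faults.
4 frames: F F F F . . F F F F F F . F → 11 faults.
11 > 10: adding a frame increased faults — Belady's anomaly.

10, 11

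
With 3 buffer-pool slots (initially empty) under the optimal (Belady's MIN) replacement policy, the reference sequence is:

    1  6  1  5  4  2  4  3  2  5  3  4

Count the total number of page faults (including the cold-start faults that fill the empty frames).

7

1: miss, frames (1)
6: miss, frames (1 6)
1: hit
5: miss, frames (1 6 5)
4: miss, evict 6, frames (1 5 4)
2: miss, evict 1, frames (5 4 2)
4: hit
3: miss, evict 4, frames (5 2 3)
2: hit
5: hit
3: hit
4: miss, evict 3, frames (5 2 4)
Page faults: 7.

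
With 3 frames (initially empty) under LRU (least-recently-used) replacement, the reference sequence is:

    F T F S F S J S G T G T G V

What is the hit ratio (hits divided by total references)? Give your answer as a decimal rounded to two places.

0.50

F -> fault, frames {F}
T -> fault, frames {F,T}
F -> hit
S -> fault, frames {T,F,S}
F -> hit
S -> hit
J -> fault, evict T, frames {F,S,J}
S -> hit
G -> fault, evict F, frames {J,S,G}
T -> fault, evict J, frames {S,G,T}
G -> hit
T -> hit
G -> hit
V -> fault, evict S, frames {T,G,V}
Hits: 7 of 14 references → 7/14 = 0.5000.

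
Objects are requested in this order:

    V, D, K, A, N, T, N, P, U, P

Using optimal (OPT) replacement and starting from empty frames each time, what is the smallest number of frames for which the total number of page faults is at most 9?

f=1: 10 faults
f=2: 8 faults
f=3: 8 faults
f=4: 8 faults
f=5: 8 faults
f=6: 8 faults
f=7: 8 faults
f=8: 8 faults
Smallest f with faults ≤ 9 is 2.

2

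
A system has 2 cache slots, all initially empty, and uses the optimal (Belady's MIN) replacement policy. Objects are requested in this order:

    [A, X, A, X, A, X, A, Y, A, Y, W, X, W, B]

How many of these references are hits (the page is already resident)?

8

A → fault, frames {A}
X → fault, frames {A,X}
A → hit
X → hit
A → hit
X → hit
A → hit
Y → fault, evict X, frames {A,Y}
A → hit
Y → hit
W → fault, evict Y, frames {A,W}
X → fault, evict A, frames {W,X}
W → hit
B → fault, evict X, frames {W,B}
Hits: 8.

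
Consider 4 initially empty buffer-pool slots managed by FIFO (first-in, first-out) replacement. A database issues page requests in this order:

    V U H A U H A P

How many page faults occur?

V -> fault, frames [V]
U -> fault, frames [V, U]
H -> fault, frames [V, U, H]
A -> fault, frames [V, U, H, A]
U -> hit
H -> hit
A -> hit
P -> fault, evict V, frames [U, H, A, P]
Page faults: 5.

5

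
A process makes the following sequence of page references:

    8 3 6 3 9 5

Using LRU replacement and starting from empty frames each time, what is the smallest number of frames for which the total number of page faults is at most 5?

2

f=1: 6 faults
f=2: 5 faults
f=3: 5 faults
f=4: 5 faults
f=5: 5 faults
Smallest f with faults ≤ 5 is 2.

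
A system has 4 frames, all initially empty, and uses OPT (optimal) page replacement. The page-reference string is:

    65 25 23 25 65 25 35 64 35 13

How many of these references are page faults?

6

65: miss, frames (65)
25: miss, frames (65 25)
23: miss, frames (65 25 23)
25: hit
65: hit
25: hit
35: miss, frames (65 25 23 35)
64: miss, evict 23, frames (65 25 35 64)
35: hit
13: miss, evict 64, frames (65 25 35 13)
Page faults: 6.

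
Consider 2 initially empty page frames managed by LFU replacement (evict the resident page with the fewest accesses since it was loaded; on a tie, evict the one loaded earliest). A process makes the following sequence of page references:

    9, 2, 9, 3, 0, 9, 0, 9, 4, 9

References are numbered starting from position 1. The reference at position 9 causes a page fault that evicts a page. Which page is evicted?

pos 1: 9: miss, frames [9]
pos 2: 2: miss, frames [9, 2]
pos 3: 9: hit
pos 4: 3: miss, evict 2, frames [9, 3]
pos 5: 0: miss, evict 3, frames [9, 0]
pos 6: 9: hit
pos 7: 0: hit
pos 8: 9: hit
pos 9: 4: miss, evict 0, frames [9, 4]
At position 9, page 0 is evicted.

0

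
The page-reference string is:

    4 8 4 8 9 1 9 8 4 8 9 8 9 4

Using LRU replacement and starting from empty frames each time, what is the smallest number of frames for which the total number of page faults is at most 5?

3

f=1: 14 faults
f=2: 8 faults
f=3: 5 faults
f=4: 4 faults
Smallest f with faults ≤ 5 is 3.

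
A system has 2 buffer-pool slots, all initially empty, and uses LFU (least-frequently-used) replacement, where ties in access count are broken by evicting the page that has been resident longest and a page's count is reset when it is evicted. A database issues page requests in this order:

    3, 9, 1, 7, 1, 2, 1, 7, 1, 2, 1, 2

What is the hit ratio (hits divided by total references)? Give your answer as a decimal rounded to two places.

3: miss, frames [3]
9: miss, frames [3, 9]
1: miss, evict 3, frames [9, 1]
7: miss, evict 9, frames [1, 7]
1: hit
2: miss, evict 7, frames [1, 2]
1: hit
7: miss, evict 2, frames [1, 7]
1: hit
2: miss, evict 7, frames [1, 2]
1: hit
2: hit
Hits: 5 of 12 references → 5/12 = 0.4167.

0.42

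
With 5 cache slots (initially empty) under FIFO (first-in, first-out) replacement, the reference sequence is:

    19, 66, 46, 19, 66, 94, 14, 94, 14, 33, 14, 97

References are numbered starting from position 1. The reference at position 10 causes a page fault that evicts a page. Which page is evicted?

19

pos 1: 19: miss, frames {19}
pos 2: 66: miss, frames {19,66}
pos 3: 46: miss, frames {19,66,46}
pos 4: 19: hit
pos 5: 66: hit
pos 6: 94: miss, frames {19,66,46,94}
pos 7: 14: miss, frames {19,66,46,94,14}
pos 8: 94: hit
pos 9: 14: hit
pos 10: 33: miss, evict 19, frames {66,46,94,14,33}
At position 10, page 19 is evicted.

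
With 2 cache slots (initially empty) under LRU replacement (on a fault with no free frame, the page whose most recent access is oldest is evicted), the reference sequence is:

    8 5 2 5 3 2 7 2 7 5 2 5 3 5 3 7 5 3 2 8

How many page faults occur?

8: fault, frames (8)
5: fault, frames (8 5)
2: fault, evict 8, frames (5 2)
5: hit
3: fault, evict 2, frames (5 3)
2: fault, evict 5, frames (3 2)
7: fault, evict 3, frames (2 7)
2: hit
7: hit
5: fault, evict 2, frames (7 5)
2: fault, evict 7, frames (5 2)
5: hit
3: fault, evict 2, frames (5 3)
5: hit
3: hit
7: fault, evict 5, frames (3 7)
5: fault, evict 3, frames (7 5)
3: fault, evict 7, frames (5 3)
2: fault, evict 5, frames (3 2)
8: fault, evict 3, frames (2 8)
Page faults: 14.

14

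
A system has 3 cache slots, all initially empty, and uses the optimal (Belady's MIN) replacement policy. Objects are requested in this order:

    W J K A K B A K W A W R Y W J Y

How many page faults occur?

9

W -> miss, frames [W]
J -> miss, frames [W, J]
K -> miss, frames [W, J, K]
A -> miss, evict J, frames [W, K, A]
K -> hit
B -> miss, evict W, frames [K, A, B]
A -> hit
K -> hit
W -> miss, evict B, frames [K, A, W]
A -> hit
W -> hit
R -> miss, evict A, frames [K, W, R]
Y -> miss, evict R, frames [K, W, Y]
W -> hit
J -> miss, evict W, frames [K, Y, J]
Y -> hit
Page faults: 9.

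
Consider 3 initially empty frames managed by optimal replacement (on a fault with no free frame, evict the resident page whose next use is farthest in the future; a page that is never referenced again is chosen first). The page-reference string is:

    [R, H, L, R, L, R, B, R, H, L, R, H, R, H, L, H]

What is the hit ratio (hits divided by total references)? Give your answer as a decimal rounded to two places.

0.69

R: miss, frames [R]
H: miss, frames [R, H]
L: miss, frames [R, H, L]
R: hit
L: hit
R: hit
B: miss, evict L, frames [R, H, B]
R: hit
H: hit
L: miss, evict B, frames [R, H, L]
R: hit
H: hit
R: hit
H: hit
L: hit
H: hit
Hits: 11 of 16 references → 11/16 = 0.6875.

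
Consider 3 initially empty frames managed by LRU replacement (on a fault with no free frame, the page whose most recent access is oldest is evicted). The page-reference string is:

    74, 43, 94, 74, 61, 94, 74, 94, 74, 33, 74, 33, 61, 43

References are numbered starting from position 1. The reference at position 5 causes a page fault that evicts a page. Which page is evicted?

pos 1: 74: miss, frames [74]
pos 2: 43: miss, frames [74, 43]
pos 3: 94: miss, frames [74, 43, 94]
pos 4: 74: hit
pos 5: 61: miss, evict 43, frames [94, 74, 61]
At position 5, page 43 is evicted.

43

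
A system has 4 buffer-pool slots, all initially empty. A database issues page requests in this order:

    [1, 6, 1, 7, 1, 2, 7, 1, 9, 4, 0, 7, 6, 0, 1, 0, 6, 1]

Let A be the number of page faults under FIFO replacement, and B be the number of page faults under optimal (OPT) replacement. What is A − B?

Under FIFO: F F . F . F . . F F F F F . F . . . → 10 faults.
Under OPT: F F . F . F . . F F F . . . . . . . → 7 faults.
A − B = 10 − 7 = 3.

3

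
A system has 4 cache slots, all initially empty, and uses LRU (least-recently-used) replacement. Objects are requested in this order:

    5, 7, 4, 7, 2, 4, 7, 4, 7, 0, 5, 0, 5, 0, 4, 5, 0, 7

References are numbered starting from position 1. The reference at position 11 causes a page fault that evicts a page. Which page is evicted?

pos 1: 5: fault, frames [5]
pos 2: 7: fault, frames [5, 7]
pos 3: 4: fault, frames [5, 7, 4]
pos 4: 7: hit
pos 5: 2: fault, frames [5, 4, 7, 2]
pos 6: 4: hit
pos 7: 7: hit
pos 8: 4: hit
pos 9: 7: hit
pos 10: 0: fault, evict 5, frames [2, 4, 7, 0]
pos 11: 5: fault, evict 2, frames [4, 7, 0, 5]
At position 11, page 2 is evicted.

2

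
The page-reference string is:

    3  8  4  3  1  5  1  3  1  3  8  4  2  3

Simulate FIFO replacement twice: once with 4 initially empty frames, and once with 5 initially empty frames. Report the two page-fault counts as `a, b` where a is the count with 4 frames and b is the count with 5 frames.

9, 7

4 frames: F F F . F F . F . . F F F . → 9 faults.
5 frames: F F F . F F . . . . . . F F → 7 faults.
7 < 9: adding a frame reduced faults, as is typical.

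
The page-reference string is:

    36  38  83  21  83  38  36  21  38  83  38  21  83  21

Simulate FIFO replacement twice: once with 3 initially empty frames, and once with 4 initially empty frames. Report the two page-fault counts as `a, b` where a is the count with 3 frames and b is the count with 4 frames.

3 frames: F F F F . . F . F F . F . . → 8 faults.
4 frames: F F F F . . . . . . . . . . → 4 faults.
4 < 8: adding a frame reduced faults, as is typical.

8, 4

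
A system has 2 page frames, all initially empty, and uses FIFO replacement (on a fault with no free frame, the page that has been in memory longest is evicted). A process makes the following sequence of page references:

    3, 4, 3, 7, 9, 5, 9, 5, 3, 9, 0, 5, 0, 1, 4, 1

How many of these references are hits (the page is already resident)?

5

3 → miss, frames [3]
4 → miss, frames [3, 4]
3 → hit
7 → miss, evict 3, frames [4, 7]
9 → miss, evict 4, frames [7, 9]
5 → miss, evict 7, frames [9, 5]
9 → hit
5 → hit
3 → miss, evict 9, frames [5, 3]
9 → miss, evict 5, frames [3, 9]
0 → miss, evict 3, frames [9, 0]
5 → miss, evict 9, frames [0, 5]
0 → hit
1 → miss, evict 0, frames [5, 1]
4 → miss, evict 5, frames [1, 4]
1 → hit
Hits: 5.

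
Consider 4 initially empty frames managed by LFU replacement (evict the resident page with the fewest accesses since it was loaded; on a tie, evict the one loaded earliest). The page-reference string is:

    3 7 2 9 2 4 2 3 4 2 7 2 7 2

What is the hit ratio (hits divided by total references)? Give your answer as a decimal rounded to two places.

0.50

3: fault, frames [3]
7: fault, frames [3, 7]
2: fault, frames [3, 7, 2]
9: fault, frames [3, 7, 2, 9]
2: hit
4: fault, evict 3, frames [7, 2, 9, 4]
2: hit
3: fault, evict 7, frames [2, 9, 4, 3]
4: hit
2: hit
7: fault, evict 9, frames [2, 4, 3, 7]
2: hit
7: hit
2: hit
Hits: 7 of 14 references → 7/14 = 0.5000.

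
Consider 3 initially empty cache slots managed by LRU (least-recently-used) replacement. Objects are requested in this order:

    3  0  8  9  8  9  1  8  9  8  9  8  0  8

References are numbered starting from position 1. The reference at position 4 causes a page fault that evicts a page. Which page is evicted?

pos 1: 3: miss, frames {3}
pos 2: 0: miss, frames {3,0}
pos 3: 8: miss, frames {3,0,8}
pos 4: 9: miss, evict 3, frames {0,8,9}
At position 4, page 3 is evicted.

3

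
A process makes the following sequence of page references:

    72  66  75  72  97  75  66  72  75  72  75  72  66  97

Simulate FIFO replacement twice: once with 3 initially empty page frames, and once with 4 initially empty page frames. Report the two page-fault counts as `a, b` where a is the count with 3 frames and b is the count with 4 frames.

3 frames: F F F . F . . F . . . . F . → 6 faults.
4 frames: F F F . F . . . . . . . . . → 4 faults.
4 < 6: adding a frame reduced faults, as is typical.

6, 4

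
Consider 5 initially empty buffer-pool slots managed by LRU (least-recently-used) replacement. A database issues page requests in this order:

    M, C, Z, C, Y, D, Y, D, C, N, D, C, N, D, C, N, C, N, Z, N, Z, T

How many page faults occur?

7

M: fault, frames [M]
C: fault, frames [M, C]
Z: fault, frames [M, C, Z]
C: hit
Y: fault, frames [M, Z, C, Y]
D: fault, frames [M, Z, C, Y, D]
Y: hit
D: hit
C: hit
N: fault, evict M, frames [Z, Y, D, C, N]
D: hit
C: hit
N: hit
D: hit
C: hit
N: hit
C: hit
N: hit
Z: hit
N: hit
Z: hit
T: fault, evict Y, frames [D, C, N, Z, T]
Page faults: 7.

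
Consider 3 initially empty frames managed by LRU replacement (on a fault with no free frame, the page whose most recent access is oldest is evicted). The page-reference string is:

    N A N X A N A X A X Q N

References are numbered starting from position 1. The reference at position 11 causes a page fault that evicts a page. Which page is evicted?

N

pos 1: N: miss, frames {N}
pos 2: A: miss, frames {N,A}
pos 3: N: hit
pos 4: X: miss, frames {A,N,X}
pos 5: A: hit
pos 6: N: hit
pos 7: A: hit
pos 8: X: hit
pos 9: A: hit
pos 10: X: hit
pos 11: Q: miss, evict N, frames {A,X,Q}
At position 11, page N is evicted.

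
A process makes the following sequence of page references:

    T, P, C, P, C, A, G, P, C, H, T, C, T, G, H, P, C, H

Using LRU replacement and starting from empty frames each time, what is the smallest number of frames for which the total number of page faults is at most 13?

3

f=1: 18 faults
f=2: 15 faults
f=3: 13 faults
f=4: 10 faults
f=5: 7 faults
f=6: 6 faults
Smallest f with faults ≤ 13 is 3.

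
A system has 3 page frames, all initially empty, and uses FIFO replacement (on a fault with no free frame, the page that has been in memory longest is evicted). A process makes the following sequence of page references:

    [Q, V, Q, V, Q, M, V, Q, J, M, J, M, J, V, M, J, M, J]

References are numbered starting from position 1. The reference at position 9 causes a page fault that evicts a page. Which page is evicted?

pos 1: Q → miss, frames {Q}
pos 2: V → miss, frames {Q,V}
pos 3: Q → hit
pos 4: V → hit
pos 5: Q → hit
pos 6: M → miss, frames {Q,V,M}
pos 7: V → hit
pos 8: Q → hit
pos 9: J → miss, evict Q, frames {V,M,J}
At position 9, page Q is evicted.

Q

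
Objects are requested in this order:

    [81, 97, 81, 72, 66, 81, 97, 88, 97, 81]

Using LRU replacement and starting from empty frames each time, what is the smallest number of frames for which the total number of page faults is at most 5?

f=1: 10 faults
f=2: 8 faults
f=3: 6 faults
f=4: 5 faults
f=5: 5 faults
Smallest f with faults ≤ 5 is 4.

4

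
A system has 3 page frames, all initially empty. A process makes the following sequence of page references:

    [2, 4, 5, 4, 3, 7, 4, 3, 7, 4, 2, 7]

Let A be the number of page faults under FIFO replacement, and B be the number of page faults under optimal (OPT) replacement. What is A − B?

1

Under FIFO: F F F . F F F . . . F . → 7 faults.
Under OPT: F F F . F F . . . . F . → 6 faults.
A − B = 7 − 6 = 1.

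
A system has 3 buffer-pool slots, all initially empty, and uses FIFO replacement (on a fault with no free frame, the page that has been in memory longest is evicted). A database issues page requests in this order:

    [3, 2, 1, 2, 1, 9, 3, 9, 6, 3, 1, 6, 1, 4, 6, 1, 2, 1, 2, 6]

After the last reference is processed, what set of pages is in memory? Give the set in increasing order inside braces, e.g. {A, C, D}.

{2, 4, 6}

3 -> fault, frames (3)
2 -> fault, frames (3 2)
1 -> fault, frames (3 2 1)
2 -> hit
1 -> hit
9 -> fault, evict 3, frames (2 1 9)
3 -> fault, evict 2, frames (1 9 3)
9 -> hit
6 -> fault, evict 1, frames (9 3 6)
3 -> hit
1 -> fault, evict 9, frames (3 6 1)
6 -> hit
1 -> hit
4 -> fault, evict 3, frames (6 1 4)
6 -> hit
1 -> hit
2 -> fault, evict 6, frames (1 4 2)
1 -> hit
2 -> hit
6 -> fault, evict 1, frames (4 2 6)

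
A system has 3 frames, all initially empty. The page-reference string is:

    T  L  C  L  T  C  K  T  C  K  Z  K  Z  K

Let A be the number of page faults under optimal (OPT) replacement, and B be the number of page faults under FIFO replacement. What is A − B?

-1

Under OPT: F F F . . . F . . . F . . . → 5 faults.
Under FIFO: F F F . . . F F . . F . . . → 6 faults.
A − B = 5 − 6 = -1.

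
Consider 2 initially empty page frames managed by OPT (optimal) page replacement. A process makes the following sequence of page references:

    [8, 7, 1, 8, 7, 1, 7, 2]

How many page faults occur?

5

8 -> fault, frames (8)
7 -> fault, frames (8 7)
1 -> fault, evict 7, frames (8 1)
8 -> hit
7 -> fault, evict 8, frames (1 7)
1 -> hit
7 -> hit
2 -> fault, evict 7, frames (1 2)
Page faults: 5.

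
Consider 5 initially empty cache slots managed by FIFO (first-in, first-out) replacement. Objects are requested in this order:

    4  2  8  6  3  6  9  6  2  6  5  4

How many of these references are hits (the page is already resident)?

4

4 → miss, frames {4}
2 → miss, frames {4,2}
8 → miss, frames {4,2,8}
6 → miss, frames {4,2,8,6}
3 → miss, frames {4,2,8,6,3}
6 → hit
9 → miss, evict 4, frames {2,8,6,3,9}
6 → hit
2 → hit
6 → hit
5 → miss, evict 2, frames {8,6,3,9,5}
4 → miss, evict 8, frames {6,3,9,5,4}
Hits: 4.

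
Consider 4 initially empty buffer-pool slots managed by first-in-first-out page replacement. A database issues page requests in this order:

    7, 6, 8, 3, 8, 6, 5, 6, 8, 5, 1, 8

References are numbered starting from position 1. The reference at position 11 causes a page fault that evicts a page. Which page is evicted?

6

pos 1: 7 -> fault, frames (7)
pos 2: 6 -> fault, frames (7 6)
pos 3: 8 -> fault, frames (7 6 8)
pos 4: 3 -> fault, frames (7 6 8 3)
pos 5: 8 -> hit
pos 6: 6 -> hit
pos 7: 5 -> fault, evict 7, frames (6 8 3 5)
pos 8: 6 -> hit
pos 9: 8 -> hit
pos 10: 5 -> hit
pos 11: 1 -> fault, evict 6, frames (8 3 5 1)
At position 11, page 6 is evicted.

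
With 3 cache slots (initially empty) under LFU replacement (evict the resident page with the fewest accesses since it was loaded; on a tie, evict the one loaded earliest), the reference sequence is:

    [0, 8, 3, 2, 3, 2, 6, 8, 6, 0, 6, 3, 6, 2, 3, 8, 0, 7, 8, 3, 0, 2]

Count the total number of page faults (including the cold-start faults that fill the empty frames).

14

0 -> fault, frames (0)
8 -> fault, frames (0 8)
3 -> fault, frames (0 8 3)
2 -> fault, evict 0, frames (8 3 2)
3 -> hit
2 -> hit
6 -> fault, evict 8, frames (3 2 6)
8 -> fault, evict 6, frames (3 2 8)
6 -> fault, evict 8, frames (3 2 6)
0 -> fault, evict 6, frames (3 2 0)
6 -> fault, evict 0, frames (3 2 6)
3 -> hit
6 -> hit
2 -> hit
3 -> hit
8 -> fault, evict 6, frames (3 2 8)
0 -> fault, evict 8, frames (3 2 0)
7 -> fault, evict 0, frames (3 2 7)
8 -> fault, evict 7, frames (3 2 8)
3 -> hit
0 -> fault, evict 8, frames (3 2 0)
2 -> hit
Page faults: 14.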